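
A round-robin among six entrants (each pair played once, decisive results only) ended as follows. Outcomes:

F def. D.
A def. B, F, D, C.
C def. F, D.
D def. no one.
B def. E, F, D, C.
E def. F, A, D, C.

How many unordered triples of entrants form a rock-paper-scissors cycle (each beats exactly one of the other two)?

Win totals: A 4, B 4, C 2, D 0, E 4, F 1.
An entrant with w wins dominates both others in C(w,2) triples; summing gives 6 + 6 + 1 + 0 + 6 + 0 = 19 transitive triples.
Total triples C(6,3) = 20, so cyclic triples = 20 − 19 = 1.

1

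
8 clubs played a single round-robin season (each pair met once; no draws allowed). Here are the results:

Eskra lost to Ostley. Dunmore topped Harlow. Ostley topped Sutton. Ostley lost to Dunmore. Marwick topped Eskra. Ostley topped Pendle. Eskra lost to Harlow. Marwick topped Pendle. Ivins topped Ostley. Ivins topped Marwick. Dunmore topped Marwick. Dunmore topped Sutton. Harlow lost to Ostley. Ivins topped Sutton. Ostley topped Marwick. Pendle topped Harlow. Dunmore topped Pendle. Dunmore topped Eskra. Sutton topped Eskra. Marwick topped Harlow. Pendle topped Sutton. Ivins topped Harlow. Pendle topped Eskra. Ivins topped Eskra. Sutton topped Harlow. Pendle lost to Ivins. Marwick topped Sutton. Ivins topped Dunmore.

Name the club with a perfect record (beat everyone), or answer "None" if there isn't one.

Ivins

Ivins has 7 wins out of 7 opponents — a perfect record.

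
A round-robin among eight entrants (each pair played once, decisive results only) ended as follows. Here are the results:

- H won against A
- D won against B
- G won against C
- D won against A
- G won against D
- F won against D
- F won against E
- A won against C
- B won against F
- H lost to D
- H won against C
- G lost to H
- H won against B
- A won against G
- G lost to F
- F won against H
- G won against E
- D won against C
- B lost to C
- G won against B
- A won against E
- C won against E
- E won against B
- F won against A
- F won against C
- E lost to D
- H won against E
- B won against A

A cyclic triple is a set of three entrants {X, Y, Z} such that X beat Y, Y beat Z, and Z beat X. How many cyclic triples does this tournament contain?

10

Win totals: A 3, B 2, C 2, D 5, E 1, F 6, G 4, H 5.
An entrant with w wins dominates both others in C(w,2) triples; summing gives 3 + 1 + 1 + 10 + 0 + 15 + 6 + 10 = 46 transitive triples.
Total triples C(8,3) = 56, so cyclic triples = 56 − 46 = 10.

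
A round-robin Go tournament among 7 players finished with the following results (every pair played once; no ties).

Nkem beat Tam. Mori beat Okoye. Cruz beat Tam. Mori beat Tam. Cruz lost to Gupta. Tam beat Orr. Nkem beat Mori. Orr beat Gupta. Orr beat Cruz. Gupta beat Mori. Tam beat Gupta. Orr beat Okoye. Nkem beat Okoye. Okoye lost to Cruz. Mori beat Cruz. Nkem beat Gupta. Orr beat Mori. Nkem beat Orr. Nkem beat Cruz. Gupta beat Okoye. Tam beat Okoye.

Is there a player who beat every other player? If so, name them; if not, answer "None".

Nkem has 6 wins out of 6 opponents — a perfect record.

Nkem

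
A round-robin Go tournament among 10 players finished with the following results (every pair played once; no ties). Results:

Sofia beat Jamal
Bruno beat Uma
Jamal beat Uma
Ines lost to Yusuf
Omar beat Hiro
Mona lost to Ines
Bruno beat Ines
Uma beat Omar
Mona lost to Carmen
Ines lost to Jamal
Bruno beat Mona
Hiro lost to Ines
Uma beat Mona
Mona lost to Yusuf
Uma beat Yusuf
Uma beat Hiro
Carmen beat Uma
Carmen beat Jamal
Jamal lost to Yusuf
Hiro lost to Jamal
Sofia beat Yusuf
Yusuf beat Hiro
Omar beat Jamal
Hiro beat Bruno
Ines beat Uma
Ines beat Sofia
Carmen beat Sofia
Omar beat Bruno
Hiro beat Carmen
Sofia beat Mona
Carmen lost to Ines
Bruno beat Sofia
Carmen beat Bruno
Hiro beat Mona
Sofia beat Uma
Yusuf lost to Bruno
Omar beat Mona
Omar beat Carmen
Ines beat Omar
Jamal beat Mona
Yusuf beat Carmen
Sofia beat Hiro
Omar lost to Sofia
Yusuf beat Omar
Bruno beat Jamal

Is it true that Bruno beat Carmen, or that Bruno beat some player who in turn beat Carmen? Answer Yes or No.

Bruno did not beat Carmen directly.
Bruno beat Ines, Yusuf, Jamal, Sofia, Uma, Mona. Of those, Ines beat Carmen.

Yes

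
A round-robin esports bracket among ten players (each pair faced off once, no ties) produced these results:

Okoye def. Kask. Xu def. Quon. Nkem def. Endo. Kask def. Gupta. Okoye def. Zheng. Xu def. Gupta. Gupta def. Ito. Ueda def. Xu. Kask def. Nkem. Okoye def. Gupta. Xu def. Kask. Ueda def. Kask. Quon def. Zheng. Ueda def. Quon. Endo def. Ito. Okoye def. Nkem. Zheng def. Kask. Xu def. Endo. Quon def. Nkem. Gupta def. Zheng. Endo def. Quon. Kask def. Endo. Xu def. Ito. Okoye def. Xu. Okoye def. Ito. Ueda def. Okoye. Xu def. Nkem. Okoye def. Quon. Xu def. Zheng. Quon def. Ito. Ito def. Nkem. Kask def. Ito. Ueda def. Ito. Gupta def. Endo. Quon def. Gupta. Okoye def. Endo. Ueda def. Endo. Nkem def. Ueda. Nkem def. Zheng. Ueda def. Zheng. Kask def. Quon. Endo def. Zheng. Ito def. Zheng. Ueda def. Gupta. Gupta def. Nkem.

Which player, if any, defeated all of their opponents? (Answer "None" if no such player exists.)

Highest win total is Ueda with 8 (out of 9 possible).
Ueda lost to Nkem, so no player went undefeated.

None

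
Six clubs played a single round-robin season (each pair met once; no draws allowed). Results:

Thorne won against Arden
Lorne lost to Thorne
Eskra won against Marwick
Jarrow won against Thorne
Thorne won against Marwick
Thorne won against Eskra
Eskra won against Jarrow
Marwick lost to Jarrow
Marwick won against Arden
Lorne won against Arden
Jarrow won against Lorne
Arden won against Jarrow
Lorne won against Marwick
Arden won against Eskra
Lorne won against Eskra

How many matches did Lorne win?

3

Lorne's results: beat Arden, Eskra, Marwick; lost to Thorne, Jarrow.
That is 3 wins.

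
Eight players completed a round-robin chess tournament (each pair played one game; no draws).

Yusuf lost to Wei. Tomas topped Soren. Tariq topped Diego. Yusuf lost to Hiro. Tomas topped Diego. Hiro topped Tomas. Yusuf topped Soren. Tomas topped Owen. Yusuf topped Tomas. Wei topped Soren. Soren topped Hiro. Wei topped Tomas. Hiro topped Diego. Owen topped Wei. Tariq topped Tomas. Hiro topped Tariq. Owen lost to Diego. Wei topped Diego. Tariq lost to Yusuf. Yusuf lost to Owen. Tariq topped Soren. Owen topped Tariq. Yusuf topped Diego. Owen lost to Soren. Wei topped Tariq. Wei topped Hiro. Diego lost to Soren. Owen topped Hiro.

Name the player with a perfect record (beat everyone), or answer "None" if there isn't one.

Highest win total is Wei with 6 (out of 7 possible).
Wei lost to Owen, so no player went undefeated.

None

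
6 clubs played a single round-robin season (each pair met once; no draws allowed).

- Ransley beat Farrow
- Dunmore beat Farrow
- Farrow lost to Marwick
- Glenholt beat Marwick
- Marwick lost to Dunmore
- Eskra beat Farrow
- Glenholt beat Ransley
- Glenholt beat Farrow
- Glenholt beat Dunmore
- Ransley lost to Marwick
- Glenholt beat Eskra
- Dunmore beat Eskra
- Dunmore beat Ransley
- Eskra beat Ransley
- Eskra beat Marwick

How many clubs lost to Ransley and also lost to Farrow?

Ransley beat: Farrow.
Farrow beat: no one.
No one was beaten by both.

0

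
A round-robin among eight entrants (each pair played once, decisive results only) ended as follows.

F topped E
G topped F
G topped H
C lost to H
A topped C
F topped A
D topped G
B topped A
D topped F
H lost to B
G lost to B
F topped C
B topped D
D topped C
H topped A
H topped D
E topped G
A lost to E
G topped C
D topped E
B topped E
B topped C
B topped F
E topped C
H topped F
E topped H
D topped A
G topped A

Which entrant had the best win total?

B

Win totals: A 1, B 7, C 0, D 5, E 4, F 3, G 4, H 4.
B leads with 7 wins (next highest: 5).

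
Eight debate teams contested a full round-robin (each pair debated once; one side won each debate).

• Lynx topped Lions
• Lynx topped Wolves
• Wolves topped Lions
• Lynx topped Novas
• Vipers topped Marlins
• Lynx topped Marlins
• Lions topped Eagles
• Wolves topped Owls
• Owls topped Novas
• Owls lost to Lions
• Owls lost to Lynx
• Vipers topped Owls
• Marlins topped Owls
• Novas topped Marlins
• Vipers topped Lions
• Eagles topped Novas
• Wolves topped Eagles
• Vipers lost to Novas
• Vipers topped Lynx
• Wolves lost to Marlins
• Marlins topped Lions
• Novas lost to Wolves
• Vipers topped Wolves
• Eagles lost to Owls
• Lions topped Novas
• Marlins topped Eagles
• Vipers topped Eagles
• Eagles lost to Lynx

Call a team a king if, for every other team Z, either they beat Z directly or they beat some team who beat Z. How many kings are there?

Lions cannot reach Lynx, Wolves in two steps.
Owls cannot reach Lions, Lynx, Wolves in two steps.
Novas reaches everyone (king).
Marlins cannot reach Vipers, Lynx in two steps.
Vipers reaches everyone (king).
Eagles cannot reach Lions, Owls, Lynx, Wolves in two steps.
Lynx reaches everyone (king).
Wolves cannot reach Lynx in two steps.
Kings: Novas, Vipers, Lynx — 3.

3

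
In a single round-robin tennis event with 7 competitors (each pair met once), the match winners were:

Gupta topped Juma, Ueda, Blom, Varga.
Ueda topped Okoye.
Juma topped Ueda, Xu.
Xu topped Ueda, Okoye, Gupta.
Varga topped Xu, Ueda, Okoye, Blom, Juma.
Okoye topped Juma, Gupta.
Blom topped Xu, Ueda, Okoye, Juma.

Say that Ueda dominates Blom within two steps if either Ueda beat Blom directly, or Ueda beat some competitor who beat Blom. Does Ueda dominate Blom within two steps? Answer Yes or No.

Ueda did not beat Blom directly.
Ueda beat Okoye, but each of them lost to Blom. No two-step path.

No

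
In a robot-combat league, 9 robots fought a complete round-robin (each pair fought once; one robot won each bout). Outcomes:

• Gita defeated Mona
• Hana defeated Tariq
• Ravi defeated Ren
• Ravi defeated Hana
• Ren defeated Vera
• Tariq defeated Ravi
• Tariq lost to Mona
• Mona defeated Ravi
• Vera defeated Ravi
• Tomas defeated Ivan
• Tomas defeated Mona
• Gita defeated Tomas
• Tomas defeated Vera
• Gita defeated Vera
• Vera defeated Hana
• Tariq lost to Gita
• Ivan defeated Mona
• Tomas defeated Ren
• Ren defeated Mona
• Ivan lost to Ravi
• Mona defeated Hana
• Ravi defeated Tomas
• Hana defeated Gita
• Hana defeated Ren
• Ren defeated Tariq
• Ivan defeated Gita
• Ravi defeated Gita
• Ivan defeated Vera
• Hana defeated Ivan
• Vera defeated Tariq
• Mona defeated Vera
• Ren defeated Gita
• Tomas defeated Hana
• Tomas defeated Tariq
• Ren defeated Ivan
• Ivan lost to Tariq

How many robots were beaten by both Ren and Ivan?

Ren beat: Gita, Ivan, Mona, Tariq, Vera.
Ivan beat: Gita, Mona, Vera.
Both beat: Gita, Mona, Vera — 3.

3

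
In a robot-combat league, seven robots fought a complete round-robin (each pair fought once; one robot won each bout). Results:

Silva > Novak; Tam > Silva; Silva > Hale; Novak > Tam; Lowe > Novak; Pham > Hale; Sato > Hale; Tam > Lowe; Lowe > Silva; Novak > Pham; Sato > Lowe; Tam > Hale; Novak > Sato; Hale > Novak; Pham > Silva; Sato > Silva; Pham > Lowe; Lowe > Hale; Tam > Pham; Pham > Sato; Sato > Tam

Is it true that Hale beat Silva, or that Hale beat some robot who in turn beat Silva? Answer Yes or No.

Hale did not beat Silva directly.
Hale beat Novak, but each of them lost to Silva. No two-step path.

No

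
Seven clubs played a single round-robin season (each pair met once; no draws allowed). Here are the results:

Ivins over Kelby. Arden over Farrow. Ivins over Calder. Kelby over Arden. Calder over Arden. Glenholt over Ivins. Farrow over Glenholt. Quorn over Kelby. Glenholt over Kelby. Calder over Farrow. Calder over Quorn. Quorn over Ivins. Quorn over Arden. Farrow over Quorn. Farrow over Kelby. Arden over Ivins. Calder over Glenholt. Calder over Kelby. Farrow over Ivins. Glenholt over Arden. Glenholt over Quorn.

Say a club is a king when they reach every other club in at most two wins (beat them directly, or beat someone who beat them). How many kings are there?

5

Glenholt reaches everyone (king).
Kelby cannot reach Glenholt, Quorn, Calder in two steps.
Arden reaches everyone (king).
Quorn cannot reach Glenholt in two steps.
Ivins reaches everyone (king).
Farrow reaches everyone (king).
Calder reaches everyone (king).
Kings: Glenholt, Arden, Ivins, Farrow, Calder — 5.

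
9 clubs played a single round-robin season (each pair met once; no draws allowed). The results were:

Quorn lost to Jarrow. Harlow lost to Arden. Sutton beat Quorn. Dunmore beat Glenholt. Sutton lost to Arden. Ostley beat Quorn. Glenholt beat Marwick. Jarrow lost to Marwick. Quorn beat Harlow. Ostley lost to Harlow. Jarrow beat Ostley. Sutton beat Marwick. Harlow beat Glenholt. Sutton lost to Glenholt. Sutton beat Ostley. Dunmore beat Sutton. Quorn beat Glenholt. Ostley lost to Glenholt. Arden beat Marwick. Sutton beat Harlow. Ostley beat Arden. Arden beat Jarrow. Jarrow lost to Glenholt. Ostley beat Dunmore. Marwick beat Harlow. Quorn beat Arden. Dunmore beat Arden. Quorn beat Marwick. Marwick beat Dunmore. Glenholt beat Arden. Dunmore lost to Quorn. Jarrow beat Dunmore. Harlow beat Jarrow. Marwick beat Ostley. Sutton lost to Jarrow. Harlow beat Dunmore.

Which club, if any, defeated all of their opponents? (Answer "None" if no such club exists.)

None

Highest win total is Quorn with 5 (out of 8 possible).
Quorn lost to Jarrow, Ostley, Sutton, so no club went undefeated.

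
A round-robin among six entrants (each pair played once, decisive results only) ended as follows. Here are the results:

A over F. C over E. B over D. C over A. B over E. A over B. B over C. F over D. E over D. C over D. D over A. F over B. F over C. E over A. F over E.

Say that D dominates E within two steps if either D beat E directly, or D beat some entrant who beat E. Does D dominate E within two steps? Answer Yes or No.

D did not beat E directly.
D beat A, but each of them lost to E. No two-step path.

No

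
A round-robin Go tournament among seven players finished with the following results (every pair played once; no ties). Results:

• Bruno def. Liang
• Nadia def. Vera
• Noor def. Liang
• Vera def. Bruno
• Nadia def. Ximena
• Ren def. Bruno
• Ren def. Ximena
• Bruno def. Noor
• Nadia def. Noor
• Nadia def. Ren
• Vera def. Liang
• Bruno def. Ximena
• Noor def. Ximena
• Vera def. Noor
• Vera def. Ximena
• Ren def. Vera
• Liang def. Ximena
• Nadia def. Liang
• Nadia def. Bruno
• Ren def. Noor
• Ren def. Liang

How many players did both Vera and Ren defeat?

Vera beat: Noor, Ximena, Bruno, Liang.
Ren beat: Noor, Ximena, Bruno, Vera, Liang.
Both beat: Noor, Ximena, Bruno, Liang — 4.

4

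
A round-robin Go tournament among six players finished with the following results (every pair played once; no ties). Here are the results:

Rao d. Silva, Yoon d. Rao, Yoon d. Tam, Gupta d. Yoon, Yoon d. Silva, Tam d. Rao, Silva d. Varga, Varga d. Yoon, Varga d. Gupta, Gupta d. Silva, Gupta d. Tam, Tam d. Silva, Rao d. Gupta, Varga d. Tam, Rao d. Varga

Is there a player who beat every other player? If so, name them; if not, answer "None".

None

Highest win total is Yoon with 3 (out of 5 possible).
Yoon lost to Varga, Gupta, so no player went undefeated.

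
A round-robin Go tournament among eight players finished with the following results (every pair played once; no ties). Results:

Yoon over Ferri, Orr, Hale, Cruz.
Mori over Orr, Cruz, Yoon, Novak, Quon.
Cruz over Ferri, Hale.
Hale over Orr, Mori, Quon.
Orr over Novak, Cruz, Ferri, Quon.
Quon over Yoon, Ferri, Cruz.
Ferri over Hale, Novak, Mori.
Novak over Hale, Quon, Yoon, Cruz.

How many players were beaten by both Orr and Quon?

2

Orr beat: Quon, Ferri, Novak, Cruz.
Quon beat: Ferri, Yoon, Cruz.
Both beat: Ferri, Cruz — 2.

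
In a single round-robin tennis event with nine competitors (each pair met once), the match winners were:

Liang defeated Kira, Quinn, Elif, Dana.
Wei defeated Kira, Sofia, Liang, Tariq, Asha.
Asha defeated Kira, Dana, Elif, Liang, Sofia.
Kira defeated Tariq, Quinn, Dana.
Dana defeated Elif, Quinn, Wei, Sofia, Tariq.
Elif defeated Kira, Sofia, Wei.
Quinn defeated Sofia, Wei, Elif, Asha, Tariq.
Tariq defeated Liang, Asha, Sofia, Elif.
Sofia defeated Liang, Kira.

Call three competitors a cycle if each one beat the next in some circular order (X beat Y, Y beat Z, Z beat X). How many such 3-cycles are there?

Win totals: Dana 5, Kira 3, Quinn 5, Sofia 2, Tariq 4, Wei 5, Liang 4, Asha 5, Elif 3.
A competitor with w wins dominates both others in C(w,2) triples; summing gives 10 + 3 + 10 + 1 + 6 + 10 + 6 + 10 + 3 = 59 transitive triples.
Total triples C(9,3) = 84, so cyclic triples = 84 − 59 = 25.

25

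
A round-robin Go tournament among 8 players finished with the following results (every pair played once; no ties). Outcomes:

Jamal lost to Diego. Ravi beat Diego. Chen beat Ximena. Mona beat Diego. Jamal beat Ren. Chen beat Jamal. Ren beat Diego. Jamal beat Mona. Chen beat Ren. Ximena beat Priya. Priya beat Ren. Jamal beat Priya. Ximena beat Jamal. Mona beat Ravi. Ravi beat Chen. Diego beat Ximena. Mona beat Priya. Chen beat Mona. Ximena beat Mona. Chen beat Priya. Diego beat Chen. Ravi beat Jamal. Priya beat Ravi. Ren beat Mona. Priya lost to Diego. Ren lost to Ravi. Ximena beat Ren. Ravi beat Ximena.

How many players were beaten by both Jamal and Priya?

1

Jamal beat: Mona, Ren, Priya.
Priya beat: Ren, Ravi.
Both beat: Ren — 1.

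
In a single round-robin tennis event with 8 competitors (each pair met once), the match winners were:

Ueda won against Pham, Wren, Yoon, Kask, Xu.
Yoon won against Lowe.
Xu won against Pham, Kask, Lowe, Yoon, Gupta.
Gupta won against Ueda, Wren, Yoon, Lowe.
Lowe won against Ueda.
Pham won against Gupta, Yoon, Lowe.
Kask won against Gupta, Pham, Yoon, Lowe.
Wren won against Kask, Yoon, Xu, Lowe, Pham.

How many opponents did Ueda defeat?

5

Ueda's results: beat Pham, Xu, Kask, Wren, Yoon; lost to Lowe, Gupta.
That is 5 wins.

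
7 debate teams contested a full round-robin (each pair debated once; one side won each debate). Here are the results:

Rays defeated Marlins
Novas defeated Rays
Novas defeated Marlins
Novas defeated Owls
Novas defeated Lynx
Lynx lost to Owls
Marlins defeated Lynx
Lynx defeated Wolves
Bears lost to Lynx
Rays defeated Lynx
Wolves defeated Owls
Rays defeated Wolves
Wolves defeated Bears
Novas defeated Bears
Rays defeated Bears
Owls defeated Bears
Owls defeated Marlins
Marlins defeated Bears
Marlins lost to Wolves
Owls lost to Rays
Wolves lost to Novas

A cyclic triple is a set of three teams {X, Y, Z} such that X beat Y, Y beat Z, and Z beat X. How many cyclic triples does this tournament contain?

2

Win totals: Lynx 2, Marlins 2, Bears 0, Wolves 3, Owls 3, Novas 6, Rays 5.
A team with w wins dominates both others in C(w,2) triples; summing gives 1 + 1 + 0 + 3 + 3 + 15 + 10 = 33 transitive triples.
Total triples C(7,3) = 35, so cyclic triples = 35 − 33 = 2.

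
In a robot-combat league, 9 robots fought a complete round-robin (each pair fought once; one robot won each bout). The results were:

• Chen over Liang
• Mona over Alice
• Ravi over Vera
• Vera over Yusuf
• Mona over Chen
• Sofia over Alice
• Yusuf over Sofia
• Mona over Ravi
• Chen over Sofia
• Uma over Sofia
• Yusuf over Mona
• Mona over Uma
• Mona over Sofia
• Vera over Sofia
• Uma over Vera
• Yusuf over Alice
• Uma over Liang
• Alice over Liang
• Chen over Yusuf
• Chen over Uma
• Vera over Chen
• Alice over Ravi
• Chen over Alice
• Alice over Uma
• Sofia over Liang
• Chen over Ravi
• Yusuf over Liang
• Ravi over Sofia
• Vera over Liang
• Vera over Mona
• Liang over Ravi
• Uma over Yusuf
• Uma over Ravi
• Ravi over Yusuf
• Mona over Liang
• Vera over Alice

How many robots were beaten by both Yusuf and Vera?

4

Yusuf beat: Sofia, Liang, Mona, Alice.
Vera beat: Yusuf, Sofia, Liang, Mona, Alice, Chen.
Both beat: Sofia, Liang, Mona, Alice — 4.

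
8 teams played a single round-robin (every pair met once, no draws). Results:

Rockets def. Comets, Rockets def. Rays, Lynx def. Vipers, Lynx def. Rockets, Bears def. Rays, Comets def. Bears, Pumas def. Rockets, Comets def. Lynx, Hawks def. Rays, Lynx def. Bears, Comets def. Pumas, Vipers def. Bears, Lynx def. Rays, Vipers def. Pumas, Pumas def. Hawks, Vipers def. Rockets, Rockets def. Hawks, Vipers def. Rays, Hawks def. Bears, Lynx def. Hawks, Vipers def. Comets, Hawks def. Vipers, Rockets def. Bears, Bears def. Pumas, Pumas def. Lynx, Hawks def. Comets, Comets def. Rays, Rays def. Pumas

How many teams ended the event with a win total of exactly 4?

Win totals: Vipers 5, Rays 1, Rockets 4, Comets 4, Hawks 4, Lynx 5, Pumas 3, Bears 2.
Exactly 4: Rockets, Comets, Hawks — 3 teams.

3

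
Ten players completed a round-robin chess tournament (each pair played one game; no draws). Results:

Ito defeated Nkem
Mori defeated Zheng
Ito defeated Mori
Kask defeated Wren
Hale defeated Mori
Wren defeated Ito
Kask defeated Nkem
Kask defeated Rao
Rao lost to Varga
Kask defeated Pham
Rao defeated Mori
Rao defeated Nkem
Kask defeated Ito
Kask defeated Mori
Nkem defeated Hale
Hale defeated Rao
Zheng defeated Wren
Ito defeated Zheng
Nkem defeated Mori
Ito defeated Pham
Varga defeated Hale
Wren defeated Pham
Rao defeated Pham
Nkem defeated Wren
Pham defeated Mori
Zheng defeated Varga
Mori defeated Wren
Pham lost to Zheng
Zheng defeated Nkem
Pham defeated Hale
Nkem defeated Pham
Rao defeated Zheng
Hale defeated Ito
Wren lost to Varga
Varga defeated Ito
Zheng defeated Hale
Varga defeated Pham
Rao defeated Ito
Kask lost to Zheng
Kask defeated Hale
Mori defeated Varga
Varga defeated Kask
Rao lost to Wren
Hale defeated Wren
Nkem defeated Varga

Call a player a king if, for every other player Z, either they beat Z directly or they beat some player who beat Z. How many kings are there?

6

Nkem reaches everyone (king).
Zheng reaches everyone (king).
Varga reaches everyone (king).
Hale cannot reach Kask in two steps.
Pham cannot reach Nkem, Kask in two steps.
Mori reaches everyone (king).
Kask reaches everyone (king).
Wren cannot reach Varga, Kask in two steps.
Ito cannot reach Rao in two steps.
Rao reaches everyone (king).
Kings: Nkem, Zheng, Varga, Mori, Kask, Rao — 6.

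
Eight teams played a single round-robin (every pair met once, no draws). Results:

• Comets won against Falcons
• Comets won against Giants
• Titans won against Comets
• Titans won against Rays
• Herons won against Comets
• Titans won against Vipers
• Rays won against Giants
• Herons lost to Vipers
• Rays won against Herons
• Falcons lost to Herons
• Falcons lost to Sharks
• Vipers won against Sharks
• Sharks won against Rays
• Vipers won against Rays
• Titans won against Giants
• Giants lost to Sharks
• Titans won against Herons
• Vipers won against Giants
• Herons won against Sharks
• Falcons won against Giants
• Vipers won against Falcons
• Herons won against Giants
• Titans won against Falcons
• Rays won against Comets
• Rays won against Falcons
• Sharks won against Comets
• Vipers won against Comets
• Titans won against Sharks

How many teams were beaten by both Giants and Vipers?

0

Giants beat: no one.
Vipers beat: Sharks, Herons, Rays, Falcons, Giants, Comets.
No one was beaten by both.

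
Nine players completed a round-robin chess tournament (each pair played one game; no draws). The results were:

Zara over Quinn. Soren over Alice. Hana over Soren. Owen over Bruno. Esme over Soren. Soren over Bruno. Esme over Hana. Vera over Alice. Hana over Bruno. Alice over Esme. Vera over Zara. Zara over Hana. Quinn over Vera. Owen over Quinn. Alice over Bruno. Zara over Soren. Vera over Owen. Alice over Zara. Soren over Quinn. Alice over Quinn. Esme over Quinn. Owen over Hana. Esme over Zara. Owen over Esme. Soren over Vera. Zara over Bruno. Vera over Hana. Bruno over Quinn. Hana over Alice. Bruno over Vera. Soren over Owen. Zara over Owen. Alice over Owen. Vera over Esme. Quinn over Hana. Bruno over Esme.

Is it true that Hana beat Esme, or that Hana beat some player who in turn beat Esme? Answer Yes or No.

Hana did not beat Esme directly.
Hana beat Alice, Soren, Bruno. Of those, Alice beat Esme.

Yes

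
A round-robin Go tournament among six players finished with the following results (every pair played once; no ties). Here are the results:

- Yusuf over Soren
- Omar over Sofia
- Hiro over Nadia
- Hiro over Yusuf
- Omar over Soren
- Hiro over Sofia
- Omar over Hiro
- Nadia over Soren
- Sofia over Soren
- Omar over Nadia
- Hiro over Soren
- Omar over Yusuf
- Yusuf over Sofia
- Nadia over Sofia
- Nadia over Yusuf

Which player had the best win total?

Omar

Win totals: Soren 0, Omar 5, Nadia 3, Yusuf 2, Sofia 1, Hiro 4.
Omar leads with 5 wins (next highest: 4).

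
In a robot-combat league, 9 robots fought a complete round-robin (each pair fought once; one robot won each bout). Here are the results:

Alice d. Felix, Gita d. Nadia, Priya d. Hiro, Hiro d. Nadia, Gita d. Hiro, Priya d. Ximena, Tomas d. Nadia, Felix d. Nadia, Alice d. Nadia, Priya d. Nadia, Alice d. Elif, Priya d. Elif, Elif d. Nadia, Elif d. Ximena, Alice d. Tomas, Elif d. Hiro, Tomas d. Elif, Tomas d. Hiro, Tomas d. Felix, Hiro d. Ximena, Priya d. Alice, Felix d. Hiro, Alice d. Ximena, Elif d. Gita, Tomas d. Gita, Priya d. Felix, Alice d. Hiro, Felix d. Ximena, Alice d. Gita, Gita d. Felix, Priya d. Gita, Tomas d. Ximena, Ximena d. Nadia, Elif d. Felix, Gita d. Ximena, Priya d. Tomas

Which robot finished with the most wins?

Priya

Win totals: Nadia 0, Elif 5, Hiro 2, Priya 8, Felix 3, Tomas 6, Alice 7, Ximena 1, Gita 4.
Priya leads with 8 wins (next highest: 7).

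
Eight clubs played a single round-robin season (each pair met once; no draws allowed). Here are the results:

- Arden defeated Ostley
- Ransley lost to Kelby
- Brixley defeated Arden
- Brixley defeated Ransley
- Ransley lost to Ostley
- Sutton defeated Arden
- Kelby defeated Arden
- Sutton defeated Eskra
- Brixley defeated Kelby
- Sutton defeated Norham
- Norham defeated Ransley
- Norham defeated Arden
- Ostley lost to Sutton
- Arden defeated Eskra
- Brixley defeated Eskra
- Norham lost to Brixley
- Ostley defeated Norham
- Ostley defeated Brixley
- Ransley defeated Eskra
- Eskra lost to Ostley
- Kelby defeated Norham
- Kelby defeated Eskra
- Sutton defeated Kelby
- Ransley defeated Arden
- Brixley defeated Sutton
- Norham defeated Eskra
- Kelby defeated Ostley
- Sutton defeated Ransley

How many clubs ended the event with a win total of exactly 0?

1

Win totals: Kelby 5, Norham 3, Ransley 2, Arden 2, Brixley 6, Eskra 0, Sutton 6, Ostley 4.
Exactly 0: Eskra — 1 club.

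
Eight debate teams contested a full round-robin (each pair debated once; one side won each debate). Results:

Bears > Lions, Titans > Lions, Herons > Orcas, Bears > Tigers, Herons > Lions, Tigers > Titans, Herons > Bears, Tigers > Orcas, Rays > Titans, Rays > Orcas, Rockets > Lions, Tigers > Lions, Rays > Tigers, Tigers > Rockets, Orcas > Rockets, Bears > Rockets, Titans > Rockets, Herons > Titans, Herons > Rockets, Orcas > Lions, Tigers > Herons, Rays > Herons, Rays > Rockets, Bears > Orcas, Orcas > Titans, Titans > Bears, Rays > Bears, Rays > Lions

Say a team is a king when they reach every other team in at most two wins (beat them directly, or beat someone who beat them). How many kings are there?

Rockets cannot reach Tigers, Herons, Rays, Bears, Orcas, Titans in two steps.
Lions cannot reach Rockets, Tigers, Herons, Rays, Bears, Orcas, Titans in two steps.
Tigers cannot reach Rays in two steps.
Herons cannot reach Rays in two steps.
Rays reaches everyone (king).
Bears cannot reach Rays in two steps.
Orcas cannot reach Tigers, Herons, Rays in two steps.
Titans cannot reach Herons, Rays in two steps.
Kings: Rays — 1.

1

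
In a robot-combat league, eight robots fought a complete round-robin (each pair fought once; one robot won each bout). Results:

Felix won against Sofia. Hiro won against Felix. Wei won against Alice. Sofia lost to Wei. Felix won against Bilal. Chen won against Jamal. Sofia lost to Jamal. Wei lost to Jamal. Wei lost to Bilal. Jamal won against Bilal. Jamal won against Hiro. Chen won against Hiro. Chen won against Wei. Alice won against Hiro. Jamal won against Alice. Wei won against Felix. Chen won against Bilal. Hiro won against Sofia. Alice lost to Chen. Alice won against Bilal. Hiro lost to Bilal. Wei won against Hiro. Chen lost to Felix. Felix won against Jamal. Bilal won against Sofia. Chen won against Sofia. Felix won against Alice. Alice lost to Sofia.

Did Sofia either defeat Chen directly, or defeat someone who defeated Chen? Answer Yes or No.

Sofia did not beat Chen directly.
Sofia beat Alice, but each of them lost to Chen. No two-step path.

No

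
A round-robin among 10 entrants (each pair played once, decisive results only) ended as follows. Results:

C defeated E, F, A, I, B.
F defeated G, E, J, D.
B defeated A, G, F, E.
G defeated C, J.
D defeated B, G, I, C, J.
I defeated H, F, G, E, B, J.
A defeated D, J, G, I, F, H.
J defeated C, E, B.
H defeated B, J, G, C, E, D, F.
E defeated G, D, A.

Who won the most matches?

Win totals: A 6, B 4, C 5, D 5, E 3, F 4, G 2, H 7, I 6, J 3.
H leads with 7 wins (next highest: 6).

H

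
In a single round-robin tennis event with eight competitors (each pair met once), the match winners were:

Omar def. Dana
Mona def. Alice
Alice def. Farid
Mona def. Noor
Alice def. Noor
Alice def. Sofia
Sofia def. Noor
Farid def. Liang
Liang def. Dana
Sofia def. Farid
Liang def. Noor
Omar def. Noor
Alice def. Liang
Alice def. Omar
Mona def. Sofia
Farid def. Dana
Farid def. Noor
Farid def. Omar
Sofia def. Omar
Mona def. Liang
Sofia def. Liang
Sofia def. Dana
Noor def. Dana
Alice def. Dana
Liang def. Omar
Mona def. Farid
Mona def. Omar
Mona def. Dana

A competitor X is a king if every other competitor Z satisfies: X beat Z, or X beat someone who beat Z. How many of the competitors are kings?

Mona reaches everyone (king).
Noor cannot reach Mona, Alice, Farid, Liang, Sofia, Omar in two steps.
Alice cannot reach Mona in two steps.
Farid cannot reach Mona, Alice, Sofia in two steps.
Liang cannot reach Mona, Alice, Farid, Sofia in two steps.
Sofia cannot reach Mona, Alice in two steps.
Dana cannot reach Mona, Noor, Alice, Farid, Liang, Sofia, Omar in two steps.
Omar cannot reach Mona, Alice, Farid, Liang, Sofia in two steps.
Kings: Mona — 1.

1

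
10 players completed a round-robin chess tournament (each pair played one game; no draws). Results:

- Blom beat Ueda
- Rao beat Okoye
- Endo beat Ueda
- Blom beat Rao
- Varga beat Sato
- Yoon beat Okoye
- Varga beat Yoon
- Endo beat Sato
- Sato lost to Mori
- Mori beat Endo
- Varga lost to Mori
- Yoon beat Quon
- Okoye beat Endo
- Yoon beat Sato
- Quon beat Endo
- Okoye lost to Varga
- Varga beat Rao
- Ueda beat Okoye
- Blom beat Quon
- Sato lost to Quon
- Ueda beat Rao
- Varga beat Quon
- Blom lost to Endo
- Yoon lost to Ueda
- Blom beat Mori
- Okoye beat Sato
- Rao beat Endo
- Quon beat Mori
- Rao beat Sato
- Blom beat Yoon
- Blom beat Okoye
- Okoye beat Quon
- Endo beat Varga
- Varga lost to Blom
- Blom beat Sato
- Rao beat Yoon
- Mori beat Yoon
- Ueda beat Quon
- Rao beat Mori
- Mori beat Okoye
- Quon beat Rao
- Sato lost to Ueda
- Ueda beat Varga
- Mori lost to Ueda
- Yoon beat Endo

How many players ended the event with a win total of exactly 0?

1

Win totals: Varga 5, Okoye 3, Ueda 7, Blom 8, Quon 4, Sato 0, Endo 4, Mori 5, Rao 5, Yoon 4.
Exactly 0: Sato — 1 player.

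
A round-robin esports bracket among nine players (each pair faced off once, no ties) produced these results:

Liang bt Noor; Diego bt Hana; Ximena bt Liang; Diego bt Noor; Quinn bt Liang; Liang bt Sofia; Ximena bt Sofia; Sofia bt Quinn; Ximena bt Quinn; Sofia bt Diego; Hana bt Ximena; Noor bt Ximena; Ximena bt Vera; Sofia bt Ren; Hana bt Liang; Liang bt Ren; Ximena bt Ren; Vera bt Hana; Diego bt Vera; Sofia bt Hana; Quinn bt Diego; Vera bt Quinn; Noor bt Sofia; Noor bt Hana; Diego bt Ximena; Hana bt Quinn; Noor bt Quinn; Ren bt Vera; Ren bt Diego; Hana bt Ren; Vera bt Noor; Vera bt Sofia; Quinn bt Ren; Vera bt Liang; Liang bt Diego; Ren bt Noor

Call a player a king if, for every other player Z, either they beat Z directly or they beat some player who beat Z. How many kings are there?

Ren reaches everyone (king).
Diego reaches everyone (king).
Liang reaches everyone (king).
Quinn reaches everyone (king).
Hana reaches everyone (king).
Ximena reaches everyone (king).
Noor reaches everyone (king).
Vera reaches everyone (king).
Sofia reaches everyone (king).
Kings: Ren, Diego, Liang, Quinn, Hana, Ximena, Noor, Vera, Sofia — 9.

9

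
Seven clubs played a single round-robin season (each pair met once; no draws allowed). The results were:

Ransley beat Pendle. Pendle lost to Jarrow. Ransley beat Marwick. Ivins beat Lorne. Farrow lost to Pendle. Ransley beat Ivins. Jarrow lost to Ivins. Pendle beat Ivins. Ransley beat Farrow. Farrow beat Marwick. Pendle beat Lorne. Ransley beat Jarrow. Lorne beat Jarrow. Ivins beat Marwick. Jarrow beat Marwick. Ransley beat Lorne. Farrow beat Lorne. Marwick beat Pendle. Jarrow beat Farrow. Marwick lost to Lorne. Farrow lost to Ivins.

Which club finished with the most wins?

Ransley

Win totals: Ivins 4, Lorne 2, Ransley 6, Farrow 2, Jarrow 3, Pendle 3, Marwick 1.
Ransley leads with 6 wins (next highest: 4).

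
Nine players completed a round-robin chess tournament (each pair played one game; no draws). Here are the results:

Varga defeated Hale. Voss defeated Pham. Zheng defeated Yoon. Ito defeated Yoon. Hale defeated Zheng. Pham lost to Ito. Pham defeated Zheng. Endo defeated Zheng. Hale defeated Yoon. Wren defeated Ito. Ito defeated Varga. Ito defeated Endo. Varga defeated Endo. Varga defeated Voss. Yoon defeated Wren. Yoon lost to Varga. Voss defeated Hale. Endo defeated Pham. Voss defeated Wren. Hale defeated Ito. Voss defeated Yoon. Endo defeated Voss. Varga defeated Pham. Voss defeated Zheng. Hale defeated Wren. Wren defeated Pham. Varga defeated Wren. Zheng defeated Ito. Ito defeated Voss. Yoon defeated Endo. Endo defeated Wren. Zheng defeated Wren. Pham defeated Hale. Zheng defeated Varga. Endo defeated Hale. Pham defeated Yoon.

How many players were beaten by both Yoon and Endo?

Yoon beat: Wren, Endo.
Endo beat: Wren, Zheng, Hale, Pham, Voss.
Both beat: Wren — 1.

1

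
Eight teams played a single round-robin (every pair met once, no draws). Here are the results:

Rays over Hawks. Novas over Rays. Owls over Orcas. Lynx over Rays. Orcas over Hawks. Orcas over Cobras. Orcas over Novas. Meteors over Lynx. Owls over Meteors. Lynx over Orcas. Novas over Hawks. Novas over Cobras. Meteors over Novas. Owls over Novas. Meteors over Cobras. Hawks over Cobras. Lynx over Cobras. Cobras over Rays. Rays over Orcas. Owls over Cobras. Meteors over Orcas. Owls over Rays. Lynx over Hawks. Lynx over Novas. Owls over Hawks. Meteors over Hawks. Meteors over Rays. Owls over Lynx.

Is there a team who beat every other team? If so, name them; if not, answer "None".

Owls has 7 wins out of 7 opponents — a perfect record.

Owls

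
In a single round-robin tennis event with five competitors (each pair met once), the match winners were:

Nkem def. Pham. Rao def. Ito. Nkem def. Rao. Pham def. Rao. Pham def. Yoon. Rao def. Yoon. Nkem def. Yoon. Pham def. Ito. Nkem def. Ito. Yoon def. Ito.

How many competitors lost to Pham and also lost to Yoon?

Pham beat: Ito, Yoon, Rao.
Yoon beat: Ito.
Both beat: Ito — 1.

1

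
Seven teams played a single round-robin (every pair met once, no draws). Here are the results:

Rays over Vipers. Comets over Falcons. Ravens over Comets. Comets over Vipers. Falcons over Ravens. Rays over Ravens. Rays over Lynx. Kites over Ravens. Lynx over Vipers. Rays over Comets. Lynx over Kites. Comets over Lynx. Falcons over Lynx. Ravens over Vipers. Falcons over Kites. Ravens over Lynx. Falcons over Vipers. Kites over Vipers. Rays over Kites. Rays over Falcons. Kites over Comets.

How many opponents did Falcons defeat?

Falcons' results: beat Ravens, Kites, Lynx, Vipers; lost to Rays, Comets.
That is 4 wins.

4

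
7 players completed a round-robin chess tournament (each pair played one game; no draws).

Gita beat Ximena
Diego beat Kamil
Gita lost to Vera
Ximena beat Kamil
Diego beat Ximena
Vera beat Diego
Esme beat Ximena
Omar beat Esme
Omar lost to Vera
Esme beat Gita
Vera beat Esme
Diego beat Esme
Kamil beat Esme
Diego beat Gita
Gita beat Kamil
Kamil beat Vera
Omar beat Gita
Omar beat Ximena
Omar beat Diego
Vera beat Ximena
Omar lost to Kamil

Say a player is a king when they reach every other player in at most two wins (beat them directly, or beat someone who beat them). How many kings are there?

3

Kamil reaches everyone (king).
Vera reaches everyone (king).
Ximena cannot reach Gita, Diego in two steps.
Gita cannot reach Diego in two steps.
Omar cannot reach Vera in two steps.
Esme cannot reach Vera, Omar, Diego in two steps.
Diego reaches everyone (king).
Kings: Kamil, Vera, Diego — 3.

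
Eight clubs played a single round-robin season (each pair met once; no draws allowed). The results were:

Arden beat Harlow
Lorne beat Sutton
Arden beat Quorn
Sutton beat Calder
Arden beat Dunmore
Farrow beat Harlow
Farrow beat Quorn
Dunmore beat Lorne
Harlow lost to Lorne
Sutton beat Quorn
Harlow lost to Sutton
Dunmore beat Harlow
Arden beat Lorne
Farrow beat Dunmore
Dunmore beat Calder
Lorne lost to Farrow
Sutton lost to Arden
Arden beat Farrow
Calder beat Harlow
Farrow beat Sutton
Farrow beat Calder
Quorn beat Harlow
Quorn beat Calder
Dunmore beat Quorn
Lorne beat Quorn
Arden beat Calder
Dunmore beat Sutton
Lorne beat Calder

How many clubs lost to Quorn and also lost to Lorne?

2

Quorn beat: Calder, Harlow.
Lorne beat: Calder, Quorn, Sutton, Harlow.
Both beat: Calder, Harlow — 2.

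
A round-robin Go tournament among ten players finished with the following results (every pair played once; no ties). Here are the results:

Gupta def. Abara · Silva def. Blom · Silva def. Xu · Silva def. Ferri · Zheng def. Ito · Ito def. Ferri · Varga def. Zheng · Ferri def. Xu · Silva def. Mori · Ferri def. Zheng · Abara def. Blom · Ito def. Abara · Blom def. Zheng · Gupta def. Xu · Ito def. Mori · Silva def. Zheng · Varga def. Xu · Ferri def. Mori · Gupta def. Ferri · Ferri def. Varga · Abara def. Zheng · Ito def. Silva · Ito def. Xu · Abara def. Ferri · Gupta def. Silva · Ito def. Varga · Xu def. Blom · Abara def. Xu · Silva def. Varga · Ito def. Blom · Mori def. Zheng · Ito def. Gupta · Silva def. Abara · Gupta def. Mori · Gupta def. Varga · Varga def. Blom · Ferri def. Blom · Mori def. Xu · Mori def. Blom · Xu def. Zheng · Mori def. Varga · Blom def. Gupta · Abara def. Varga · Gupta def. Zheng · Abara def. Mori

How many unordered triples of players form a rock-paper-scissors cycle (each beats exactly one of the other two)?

14

Win totals: Gupta 7, Abara 6, Varga 3, Ferri 5, Zheng 1, Ito 8, Blom 2, Mori 4, Silva 7, Xu 2.
A player with w wins dominates both others in C(w,2) triples; summing gives 21 + 15 + 3 + 10 + 0 + 28 + 1 + 6 + 21 + 1 = 106 transitive triples.
Total triples C(10,3) = 120, so cyclic triples = 120 − 106 = 14.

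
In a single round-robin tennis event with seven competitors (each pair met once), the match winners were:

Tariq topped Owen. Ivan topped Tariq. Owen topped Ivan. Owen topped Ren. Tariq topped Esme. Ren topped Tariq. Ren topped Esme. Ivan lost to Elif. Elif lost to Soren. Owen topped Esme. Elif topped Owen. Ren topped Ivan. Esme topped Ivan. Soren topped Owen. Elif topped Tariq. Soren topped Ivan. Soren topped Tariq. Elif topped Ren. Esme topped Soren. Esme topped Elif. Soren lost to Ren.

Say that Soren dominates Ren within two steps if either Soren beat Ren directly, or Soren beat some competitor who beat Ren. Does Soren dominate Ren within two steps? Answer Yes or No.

Yes

Soren did not beat Ren directly.
Soren beat Elif, Tariq, Owen, Ivan. Of those, Elif beat Ren.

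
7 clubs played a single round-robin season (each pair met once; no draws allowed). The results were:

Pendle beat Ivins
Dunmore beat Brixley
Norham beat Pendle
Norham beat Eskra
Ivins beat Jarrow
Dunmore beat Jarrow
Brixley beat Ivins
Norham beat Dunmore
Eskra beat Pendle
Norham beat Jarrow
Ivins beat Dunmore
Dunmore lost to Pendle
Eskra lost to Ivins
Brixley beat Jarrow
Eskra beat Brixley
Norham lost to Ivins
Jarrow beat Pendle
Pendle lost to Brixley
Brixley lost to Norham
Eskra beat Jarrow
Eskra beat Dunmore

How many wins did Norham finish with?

5

Norham's results: beat Pendle, Dunmore, Eskra, Jarrow, Brixley; lost to Ivins.
That is 5 wins.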